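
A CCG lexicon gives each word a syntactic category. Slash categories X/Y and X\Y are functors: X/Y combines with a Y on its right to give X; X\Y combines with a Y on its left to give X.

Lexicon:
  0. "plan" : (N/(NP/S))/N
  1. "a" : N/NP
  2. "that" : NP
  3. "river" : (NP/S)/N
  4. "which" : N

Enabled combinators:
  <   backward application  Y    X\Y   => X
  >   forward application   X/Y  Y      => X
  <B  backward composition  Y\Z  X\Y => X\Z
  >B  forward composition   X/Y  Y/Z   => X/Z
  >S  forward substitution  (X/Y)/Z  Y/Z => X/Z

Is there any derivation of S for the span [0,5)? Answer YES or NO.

NO

(N/(NP/S))/N N/NP NP (NP/S)/N N
CKY chart[0,5] = {N}; S ∉ chart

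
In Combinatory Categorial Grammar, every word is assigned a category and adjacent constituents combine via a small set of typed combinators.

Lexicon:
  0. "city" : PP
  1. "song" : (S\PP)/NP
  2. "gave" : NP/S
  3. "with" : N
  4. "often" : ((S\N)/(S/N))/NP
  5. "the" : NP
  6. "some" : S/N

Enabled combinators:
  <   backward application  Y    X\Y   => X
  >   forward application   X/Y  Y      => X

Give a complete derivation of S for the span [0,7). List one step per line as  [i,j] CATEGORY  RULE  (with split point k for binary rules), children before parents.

[0,1] PP  lex  "city"
[1,2] (S\PP)/NP  lex  "song"
[2,3] NP/S  lex  "gave"
[3,4] N  lex  "with"
[4,5] ((S\N)/(S/N))/NP  lex  "often"
[5,6] NP  lex  "the"
[4,6] (S\N)/(S/N)  >  k=5
[6,7] S/N  lex  "some"
[4,7] S\N  >  k=6
[3,7] S  <  k=4
[2,7] NP  >  k=3
[1,7] S\PP  >  k=2
[0,7] S  <  k=1

[0,7] S   <
  [0,1] "city" : PP
  [1,7] S\PP   >
    [1,2] "song" : (S\PP)/NP
    [2,7] NP   >
      [2,3] "gave" : NP/S
      [3,7] S   <
        [3,4] "with" : N
        [4,7] S\N   >
          [4,6] (S\N)/(S/N)   >
            [4,5] "often" : ((S\N)/(S/N))/NP
            [5,6] "the" : NP
          [6,7] "some" : S/N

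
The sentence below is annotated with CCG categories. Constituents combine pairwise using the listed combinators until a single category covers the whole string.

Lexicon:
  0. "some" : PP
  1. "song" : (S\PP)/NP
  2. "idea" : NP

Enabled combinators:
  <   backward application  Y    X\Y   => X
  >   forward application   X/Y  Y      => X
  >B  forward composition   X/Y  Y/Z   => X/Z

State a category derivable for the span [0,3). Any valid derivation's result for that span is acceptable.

S

[0,3] S   <
  [0,1] "some" : PP
  [1,3] S\PP   >
    [1,2] "song" : (S\PP)/NP
    [2,3] "idea" : NP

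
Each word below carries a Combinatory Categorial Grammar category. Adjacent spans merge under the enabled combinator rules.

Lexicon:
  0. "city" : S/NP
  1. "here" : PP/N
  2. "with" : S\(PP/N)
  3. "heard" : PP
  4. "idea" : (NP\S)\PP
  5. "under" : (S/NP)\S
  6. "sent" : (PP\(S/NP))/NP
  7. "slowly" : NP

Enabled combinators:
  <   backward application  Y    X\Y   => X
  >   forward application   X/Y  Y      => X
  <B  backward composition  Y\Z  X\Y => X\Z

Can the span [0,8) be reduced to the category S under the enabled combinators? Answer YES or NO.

NO

S/NP PP/N S\(PP/N) PP (NP\S)\PP (S/NP)\S (PP\(S/NP))/NP NP
CKY chart[0,8] = {PP}; S ∉ chart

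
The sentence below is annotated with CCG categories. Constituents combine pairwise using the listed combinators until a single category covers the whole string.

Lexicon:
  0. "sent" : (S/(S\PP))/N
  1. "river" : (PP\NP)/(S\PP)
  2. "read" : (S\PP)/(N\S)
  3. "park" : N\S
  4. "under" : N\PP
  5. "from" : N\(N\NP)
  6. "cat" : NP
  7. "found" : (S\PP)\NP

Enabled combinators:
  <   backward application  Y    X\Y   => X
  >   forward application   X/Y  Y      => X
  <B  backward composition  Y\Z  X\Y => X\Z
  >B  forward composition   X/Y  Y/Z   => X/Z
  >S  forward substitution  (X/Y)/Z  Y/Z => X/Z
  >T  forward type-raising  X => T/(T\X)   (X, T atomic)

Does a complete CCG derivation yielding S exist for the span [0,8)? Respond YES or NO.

YES

[0,8] S   >
  [0,6] S/(S\PP)   >
    [0,1] "sent" : (S/(S\PP))/N
    [1,6] N   <
      [1,5] N\NP   <B
        [1,4] PP\NP   >
          [1,2] "river" : (PP\NP)/(S\PP)
          [2,4] S\PP   >
            [2,3] "read" : (S\PP)/(N\S)
            [3,4] "park" : N\S
        [4,5] "under" : N\PP
      [5,6] "from" : N\(N\NP)
  [6,8] S\PP   <
    [6,7] "cat" : NP
    [7,8] "found" : (S\PP)\NP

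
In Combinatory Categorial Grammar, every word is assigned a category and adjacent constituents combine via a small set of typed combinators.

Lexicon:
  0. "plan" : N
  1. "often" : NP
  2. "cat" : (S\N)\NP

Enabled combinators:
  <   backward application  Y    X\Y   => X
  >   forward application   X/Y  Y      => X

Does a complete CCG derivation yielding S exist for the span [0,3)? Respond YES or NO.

YES

[0,3] S   <
  [0,1] "plan" : N
  [1,3] S\N   <
    [1,2] "often" : NP
    [2,3] "cat" : (S\N)\NP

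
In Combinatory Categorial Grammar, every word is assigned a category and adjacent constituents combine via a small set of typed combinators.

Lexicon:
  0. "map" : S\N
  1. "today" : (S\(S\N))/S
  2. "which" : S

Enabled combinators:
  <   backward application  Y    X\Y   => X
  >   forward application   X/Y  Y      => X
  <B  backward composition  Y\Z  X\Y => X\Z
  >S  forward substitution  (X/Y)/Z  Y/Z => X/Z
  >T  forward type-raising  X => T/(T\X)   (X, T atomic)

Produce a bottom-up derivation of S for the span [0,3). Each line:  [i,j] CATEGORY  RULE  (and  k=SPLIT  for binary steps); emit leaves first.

[0,3] S   <
  [0,1] "map" : S\N
  [1,3] S\(S\N)   >
    [1,2] "today" : (S\(S\N))/S
    [2,3] "which" : S

[0,1] S\N  lex  "map"
[1,2] (S\(S\N))/S  lex  "today"
[2,3] S  lex  "which"
[1,3] S\(S\N)  >  k=2
[0,3] S  <  k=1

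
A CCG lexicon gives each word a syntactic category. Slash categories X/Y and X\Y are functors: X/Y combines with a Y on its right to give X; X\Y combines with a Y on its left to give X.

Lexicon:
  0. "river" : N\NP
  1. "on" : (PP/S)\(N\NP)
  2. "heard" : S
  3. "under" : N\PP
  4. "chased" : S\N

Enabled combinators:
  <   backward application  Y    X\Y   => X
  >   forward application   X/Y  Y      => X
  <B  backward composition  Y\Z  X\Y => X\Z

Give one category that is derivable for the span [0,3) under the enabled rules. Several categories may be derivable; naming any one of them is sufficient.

[0,5] S   <
  [0,3] PP   >
    [0,2] PP/S   <
      [0,1] "river" : N\NP
      [1,2] "on" : (PP/S)\(N\NP)
    [2,3] "heard" : S
  [3,5] S\PP   <B
    [3,4] "under" : N\PP
    [4,5] "chased" : S\N

PP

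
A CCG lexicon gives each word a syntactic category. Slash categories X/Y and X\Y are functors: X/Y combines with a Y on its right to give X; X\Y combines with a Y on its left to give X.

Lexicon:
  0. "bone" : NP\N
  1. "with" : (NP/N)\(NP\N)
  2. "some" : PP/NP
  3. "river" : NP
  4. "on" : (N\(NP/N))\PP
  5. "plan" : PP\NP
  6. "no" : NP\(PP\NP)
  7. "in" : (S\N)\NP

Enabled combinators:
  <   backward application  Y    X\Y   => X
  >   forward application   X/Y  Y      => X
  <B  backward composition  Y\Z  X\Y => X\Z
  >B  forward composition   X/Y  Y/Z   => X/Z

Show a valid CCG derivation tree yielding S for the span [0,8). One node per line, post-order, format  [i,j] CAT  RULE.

[0,1] NP\N  lex  "bone"
[1,2] (NP/N)\(NP\N)  lex  "with"
[0,2] NP/N  <  k=1
[2,3] PP/NP  lex  "some"
[3,4] NP  lex  "river"
[2,4] PP  >  k=3
[4,5] (N\(NP/N))\PP  lex  "on"
[2,5] N\(NP/N)  <  k=4
[0,5] N  <  k=2
[5,6] PP\NP  lex  "plan"
[6,7] NP\(PP\NP)  lex  "no"
[5,7] NP  <  k=6
[7,8] (S\N)\NP  lex  "in"
[5,8] S\N  <  k=7
[0,8] S  <  k=5

[0,8] S   <
  [0,5] N   <
    [0,2] NP/N   <
      [0,1] "bone" : NP\N
      [1,2] "with" : (NP/N)\(NP\N)
    [2,5] N\(NP/N)   <
      [2,4] PP   >
        [2,3] "some" : PP/NP
        [3,4] "river" : NP
      [4,5] "on" : (N\(NP/N))\PP
  [5,8] S\N   <
    [5,7] NP   <
      [5,6] "plan" : PP\NP
      [6,7] "no" : NP\(PP\NP)
    [7,8] "in" : (S\N)\NP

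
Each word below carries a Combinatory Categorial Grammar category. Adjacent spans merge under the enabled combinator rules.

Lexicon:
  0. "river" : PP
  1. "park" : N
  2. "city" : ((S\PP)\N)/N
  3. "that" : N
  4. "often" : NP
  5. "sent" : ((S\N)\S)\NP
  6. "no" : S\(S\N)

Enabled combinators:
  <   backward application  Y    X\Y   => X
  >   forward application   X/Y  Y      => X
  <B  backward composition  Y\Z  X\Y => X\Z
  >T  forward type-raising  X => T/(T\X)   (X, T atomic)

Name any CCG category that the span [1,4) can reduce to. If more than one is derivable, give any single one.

S\PP

[0,7] S   >
  [0,1] S/(S\PP)   >T
    [0,1] "river" : PP
  [1,7] S\PP   <B
    [1,4] S\PP   <
      [1,2] "park" : N
      [2,4] (S\PP)\N   >
        [2,3] "city" : ((S\PP)\N)/N
        [3,4] "that" : N
    [4,7] S\S   <B
      [4,6] (S\N)\S   <
        [4,5] "often" : NP
        [5,6] "sent" : ((S\N)\S)\NP
      [6,7] "no" : S\(S\N)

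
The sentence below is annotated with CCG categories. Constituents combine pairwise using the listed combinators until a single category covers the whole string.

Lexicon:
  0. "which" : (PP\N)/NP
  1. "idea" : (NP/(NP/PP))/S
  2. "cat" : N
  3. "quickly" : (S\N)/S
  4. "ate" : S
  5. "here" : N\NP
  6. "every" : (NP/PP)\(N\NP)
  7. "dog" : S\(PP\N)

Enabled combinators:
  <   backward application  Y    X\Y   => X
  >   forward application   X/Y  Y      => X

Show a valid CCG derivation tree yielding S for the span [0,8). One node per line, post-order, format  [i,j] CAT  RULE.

[0,1] (PP\N)/NP  lex  "which"
[1,2] (NP/(NP/PP))/S  lex  "idea"
[2,3] N  lex  "cat"
[3,4] (S\N)/S  lex  "quickly"
[4,5] S  lex  "ate"
[3,5] S\N  >  k=4
[2,5] S  <  k=3
[1,5] NP/(NP/PP)  >  k=2
[5,6] N\NP  lex  "here"
[6,7] (NP/PP)\(N\NP)  lex  "every"
[5,7] NP/PP  <  k=6
[1,7] NP  >  k=5
[0,7] PP\N  >  k=1
[7,8] S\(PP\N)  lex  "dog"
[0,8] S  <  k=7

[0,8] S   <
  [0,7] PP\N   >
    [0,1] "which" : (PP\N)/NP
    [1,7] NP   >
      [1,5] NP/(NP/PP)   >
        [1,2] "idea" : (NP/(NP/PP))/S
        [2,5] S   <
          [2,3] "cat" : N
          [3,5] S\N   >
            [3,4] "quickly" : (S\N)/S
            [4,5] "ate" : S
      [5,7] NP/PP   <
        [5,6] "here" : N\NP
        [6,7] "every" : (NP/PP)\(N\NP)
  [7,8] "dog" : S\(PP\N)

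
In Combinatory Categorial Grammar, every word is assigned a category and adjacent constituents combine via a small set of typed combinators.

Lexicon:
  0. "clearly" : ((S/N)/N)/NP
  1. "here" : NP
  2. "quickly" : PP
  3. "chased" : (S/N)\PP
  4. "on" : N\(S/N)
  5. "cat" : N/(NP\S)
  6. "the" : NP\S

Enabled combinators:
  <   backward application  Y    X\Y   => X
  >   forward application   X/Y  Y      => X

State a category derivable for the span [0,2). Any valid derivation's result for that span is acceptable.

[0,7] S   >
  [0,5] S/N   >
    [0,2] (S/N)/N   >
      [0,1] "clearly" : ((S/N)/N)/NP
      [1,2] "here" : NP
    [2,5] N   <
      [2,4] S/N   <
        [2,3] "quickly" : PP
        [3,4] "chased" : (S/N)\PP
      [4,5] "on" : N\(S/N)
  [5,7] N   >
    [5,6] "cat" : N/(NP\S)
    [6,7] "the" : NP\S

(S/N)/N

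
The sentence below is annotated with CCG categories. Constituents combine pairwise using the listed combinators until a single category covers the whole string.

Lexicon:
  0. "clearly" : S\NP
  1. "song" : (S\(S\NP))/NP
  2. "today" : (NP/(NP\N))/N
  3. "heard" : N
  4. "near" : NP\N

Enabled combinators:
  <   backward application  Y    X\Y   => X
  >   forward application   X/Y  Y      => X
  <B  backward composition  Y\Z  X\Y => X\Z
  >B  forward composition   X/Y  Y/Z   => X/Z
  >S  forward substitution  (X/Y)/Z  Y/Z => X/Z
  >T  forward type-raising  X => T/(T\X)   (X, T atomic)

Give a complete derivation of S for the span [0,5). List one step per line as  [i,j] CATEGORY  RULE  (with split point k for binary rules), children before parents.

[0,5] S   <
  [0,1] "clearly" : S\NP
  [1,5] S\(S\NP)   >
    [1,2] "song" : (S\(S\NP))/NP
    [2,5] NP   >
      [2,4] NP/(NP\N)   >
        [2,3] "today" : (NP/(NP\N))/N
        [3,4] "heard" : N
      [4,5] "near" : NP\N

[0,1] S\NP  lex  "clearly"
[1,2] (S\(S\NP))/NP  lex  "song"
[2,3] (NP/(NP\N))/N  lex  "today"
[3,4] N  lex  "heard"
[2,4] NP/(NP\N)  >  k=3
[4,5] NP\N  lex  "near"
[2,5] NP  >  k=4
[1,5] S\(S\NP)  >  k=2
[0,5] S  <  k=1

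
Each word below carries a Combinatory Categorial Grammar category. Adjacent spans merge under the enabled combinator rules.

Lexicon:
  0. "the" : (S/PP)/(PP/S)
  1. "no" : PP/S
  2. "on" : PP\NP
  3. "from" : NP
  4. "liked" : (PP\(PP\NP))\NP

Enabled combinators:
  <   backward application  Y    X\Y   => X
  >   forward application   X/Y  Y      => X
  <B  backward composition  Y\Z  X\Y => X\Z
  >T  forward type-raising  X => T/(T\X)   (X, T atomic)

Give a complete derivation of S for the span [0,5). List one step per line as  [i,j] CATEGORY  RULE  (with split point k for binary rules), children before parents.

[0,1] (S/PP)/(PP/S)  lex  "the"
[1,2] PP/S  lex  "no"
[0,2] S/PP  >  k=1
[2,3] PP\NP  lex  "on"
[3,4] NP  lex  "from"
[4,5] (PP\(PP\NP))\NP  lex  "liked"
[3,5] PP\(PP\NP)  <  k=4
[2,5] PP  <  k=3
[0,5] S  >  k=2

[0,5] S   >
  [0,2] S/PP   >
    [0,1] "the" : (S/PP)/(PP/S)
    [1,2] "no" : PP/S
  [2,5] PP   <
    [2,3] "on" : PP\NP
    [3,5] PP\(PP\NP)   <
      [3,4] "from" : NP
      [4,5] "liked" : (PP\(PP\NP))\NP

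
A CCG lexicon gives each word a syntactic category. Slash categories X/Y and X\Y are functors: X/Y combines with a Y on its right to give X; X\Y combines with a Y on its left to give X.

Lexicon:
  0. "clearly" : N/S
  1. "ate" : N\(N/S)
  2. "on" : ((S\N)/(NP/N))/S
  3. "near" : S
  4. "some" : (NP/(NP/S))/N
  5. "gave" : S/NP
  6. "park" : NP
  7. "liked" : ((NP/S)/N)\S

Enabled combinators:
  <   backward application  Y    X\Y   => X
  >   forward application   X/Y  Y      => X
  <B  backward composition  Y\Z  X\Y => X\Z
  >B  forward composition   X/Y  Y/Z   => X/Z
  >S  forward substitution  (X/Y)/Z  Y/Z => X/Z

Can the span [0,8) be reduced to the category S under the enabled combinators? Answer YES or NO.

YES

[0,8] S   <
  [0,2] N   <
    [0,1] "clearly" : N/S
    [1,2] "ate" : N\(N/S)
  [2,8] S\N   >
    [2,4] (S\N)/(NP/N)   >
      [2,3] "on" : ((S\N)/(NP/N))/S
      [3,4] "near" : S
    [4,8] NP/N   >S
      [4,5] "some" : (NP/(NP/S))/N
      [5,8] (NP/S)/N   <
        [5,7] S   >
          [5,6] "gave" : S/NP
          [6,7] "park" : NP
        [7,8] "liked" : ((NP/S)/N)\S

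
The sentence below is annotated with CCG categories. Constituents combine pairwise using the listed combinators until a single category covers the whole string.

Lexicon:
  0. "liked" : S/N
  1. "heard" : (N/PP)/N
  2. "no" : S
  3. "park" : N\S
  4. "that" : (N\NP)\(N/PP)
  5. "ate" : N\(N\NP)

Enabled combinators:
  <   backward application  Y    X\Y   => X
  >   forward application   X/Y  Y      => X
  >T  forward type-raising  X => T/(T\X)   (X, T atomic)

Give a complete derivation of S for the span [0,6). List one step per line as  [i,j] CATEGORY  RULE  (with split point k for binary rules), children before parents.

[0,1] S/N  lex  "liked"
[1,2] (N/PP)/N  lex  "heard"
[2,3] S  lex  "no"
[3,4] N\S  lex  "park"
[2,4] N  <  k=3
[1,4] N/PP  >  k=2
[4,5] (N\NP)\(N/PP)  lex  "that"
[1,5] N\NP  <  k=4
[5,6] N\(N\NP)  lex  "ate"
[1,6] N  <  k=5
[0,6] S  >  k=1

[0,6] S   >
  [0,1] "liked" : S/N
  [1,6] N   <
    [1,5] N\NP   <
      [1,4] N/PP   >
        [1,2] "heard" : (N/PP)/N
        [2,4] N   <
          [2,3] "no" : S
          [3,4] "park" : N\S
      [4,5] "that" : (N\NP)\(N/PP)
    [5,6] "ate" : N\(N\NP)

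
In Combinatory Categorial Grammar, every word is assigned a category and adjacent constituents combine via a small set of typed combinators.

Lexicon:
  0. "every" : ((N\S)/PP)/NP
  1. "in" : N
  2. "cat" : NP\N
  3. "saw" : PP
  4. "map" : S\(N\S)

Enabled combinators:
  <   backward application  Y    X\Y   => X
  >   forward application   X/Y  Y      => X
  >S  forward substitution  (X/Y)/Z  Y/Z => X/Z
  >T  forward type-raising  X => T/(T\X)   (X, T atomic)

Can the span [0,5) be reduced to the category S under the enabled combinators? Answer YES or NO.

YES

[0,5] S   <
  [0,4] N\S   >
    [0,3] (N\S)/PP   >
      [0,1] "every" : ((N\S)/PP)/NP
      [1,3] NP   <
        [1,2] "in" : N
        [2,3] "cat" : NP\N
    [3,4] "saw" : PP
  [4,5] "map" : S\(N\S)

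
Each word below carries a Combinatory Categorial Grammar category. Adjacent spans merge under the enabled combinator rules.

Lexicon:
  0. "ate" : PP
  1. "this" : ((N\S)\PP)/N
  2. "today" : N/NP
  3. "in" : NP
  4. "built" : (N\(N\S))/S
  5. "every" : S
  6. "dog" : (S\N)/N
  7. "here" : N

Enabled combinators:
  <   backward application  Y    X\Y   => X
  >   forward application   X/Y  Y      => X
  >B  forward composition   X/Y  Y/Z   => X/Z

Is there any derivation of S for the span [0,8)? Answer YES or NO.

[0,8] S   <
  [0,6] N   <
    [0,4] N\S   <
      [0,1] "ate" : PP
      [1,4] (N\S)\PP   >
        [1,2] "this" : ((N\S)\PP)/N
        [2,4] N   >
          [2,3] "today" : N/NP
          [3,4] "in" : NP
    [4,6] N\(N\S)   >
      [4,5] "built" : (N\(N\S))/S
      [5,6] "every" : S
  [6,8] S\N   >
    [6,7] "dog" : (S\N)/N
    [7,8] "here" : N

YES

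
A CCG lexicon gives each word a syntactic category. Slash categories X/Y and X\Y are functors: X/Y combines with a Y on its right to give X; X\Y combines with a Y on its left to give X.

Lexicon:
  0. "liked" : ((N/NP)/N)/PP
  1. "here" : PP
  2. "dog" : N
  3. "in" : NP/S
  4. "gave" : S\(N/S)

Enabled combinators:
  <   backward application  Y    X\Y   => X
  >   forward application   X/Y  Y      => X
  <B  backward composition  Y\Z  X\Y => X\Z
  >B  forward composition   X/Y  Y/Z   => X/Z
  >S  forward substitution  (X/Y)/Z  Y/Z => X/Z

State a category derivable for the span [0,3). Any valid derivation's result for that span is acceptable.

[0,5] S   <
  [0,4] N/S   >B
    [0,3] N/NP   >
      [0,2] (N/NP)/N   >
        [0,1] "liked" : ((N/NP)/N)/PP
        [1,2] "here" : PP
      [2,3] "dog" : N
    [3,4] "in" : NP/S
  [4,5] "gave" : S\(N/S)

N/NP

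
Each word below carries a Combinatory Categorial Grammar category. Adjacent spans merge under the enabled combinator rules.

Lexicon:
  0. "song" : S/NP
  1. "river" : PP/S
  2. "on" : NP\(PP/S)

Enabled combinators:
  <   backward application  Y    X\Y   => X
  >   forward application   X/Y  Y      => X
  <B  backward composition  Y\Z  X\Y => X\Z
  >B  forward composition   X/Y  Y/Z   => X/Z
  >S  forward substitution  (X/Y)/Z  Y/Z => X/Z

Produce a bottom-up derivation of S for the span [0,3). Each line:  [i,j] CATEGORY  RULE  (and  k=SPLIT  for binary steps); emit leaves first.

[0,3] S   >
  [0,1] "song" : S/NP
  [1,3] NP   <
    [1,2] "river" : PP/S
    [2,3] "on" : NP\(PP/S)

[0,1] S/NP  lex  "song"
[1,2] PP/S  lex  "river"
[2,3] NP\(PP/S)  lex  "on"
[1,3] NP  <  k=2
[0,3] S  >  k=1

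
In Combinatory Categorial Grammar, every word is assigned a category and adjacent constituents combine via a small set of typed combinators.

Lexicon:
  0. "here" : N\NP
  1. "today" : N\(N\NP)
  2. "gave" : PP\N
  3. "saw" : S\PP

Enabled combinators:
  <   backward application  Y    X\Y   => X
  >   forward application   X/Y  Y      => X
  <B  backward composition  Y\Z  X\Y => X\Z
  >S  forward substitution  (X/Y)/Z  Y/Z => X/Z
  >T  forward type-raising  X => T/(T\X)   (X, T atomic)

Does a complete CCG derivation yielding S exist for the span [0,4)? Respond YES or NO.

[0,4] S   <
  [0,2] N   <
    [0,1] "here" : N\NP
    [1,2] "today" : N\(N\NP)
  [2,4] S\N   <B
    [2,3] "gave" : PP\N
    [3,4] "saw" : S\PP

YES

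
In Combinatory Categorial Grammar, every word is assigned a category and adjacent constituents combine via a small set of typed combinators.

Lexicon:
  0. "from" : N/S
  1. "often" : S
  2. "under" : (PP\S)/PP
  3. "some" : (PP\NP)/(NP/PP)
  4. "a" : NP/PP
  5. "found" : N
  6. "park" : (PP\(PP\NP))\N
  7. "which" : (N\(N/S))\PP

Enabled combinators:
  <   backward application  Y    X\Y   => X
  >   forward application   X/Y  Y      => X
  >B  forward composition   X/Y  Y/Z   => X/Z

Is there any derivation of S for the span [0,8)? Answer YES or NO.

NO

N/S S (PP\S)/PP (PP\NP)/(NP/PP) NP/PP N (PP\(PP\NP))\N (N\(N/S))\PP
CKY chart[0,8] = {N}; S ∉ chart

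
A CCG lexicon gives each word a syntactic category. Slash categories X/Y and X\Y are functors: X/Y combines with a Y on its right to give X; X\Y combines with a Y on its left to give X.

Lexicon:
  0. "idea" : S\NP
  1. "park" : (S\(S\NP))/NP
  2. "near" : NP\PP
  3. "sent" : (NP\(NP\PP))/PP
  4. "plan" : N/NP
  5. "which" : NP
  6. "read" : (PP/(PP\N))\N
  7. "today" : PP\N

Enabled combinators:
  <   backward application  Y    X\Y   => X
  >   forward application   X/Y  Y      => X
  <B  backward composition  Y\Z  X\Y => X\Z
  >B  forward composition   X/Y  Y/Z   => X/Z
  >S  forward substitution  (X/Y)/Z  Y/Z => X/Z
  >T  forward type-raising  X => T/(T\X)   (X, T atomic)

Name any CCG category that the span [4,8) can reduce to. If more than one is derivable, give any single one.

[0,8] S   <
  [0,1] "idea" : S\NP
  [1,8] S\(S\NP)   >
    [1,2] "park" : (S\(S\NP))/NP
    [2,8] NP   <
      [2,3] "near" : NP\PP
      [3,8] NP\(NP\PP)   >
        [3,4] "sent" : (NP\(NP\PP))/PP
        [4,8] PP   >
          [4,7] PP/(PP\N)   <
            [4,6] N   >
              [4,5] "plan" : N/NP
              [5,6] "which" : NP
            [6,7] "read" : (PP/(PP\N))\N
          [7,8] "today" : PP\N

PP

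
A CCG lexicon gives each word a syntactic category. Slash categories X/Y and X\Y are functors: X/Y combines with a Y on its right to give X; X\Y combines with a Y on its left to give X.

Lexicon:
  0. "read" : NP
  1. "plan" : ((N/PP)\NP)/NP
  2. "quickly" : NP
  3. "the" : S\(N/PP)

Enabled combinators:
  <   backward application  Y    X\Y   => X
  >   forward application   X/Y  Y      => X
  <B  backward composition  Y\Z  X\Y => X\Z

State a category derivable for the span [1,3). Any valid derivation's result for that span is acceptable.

[0,4] S   <
  [0,1] "read" : NP
  [1,4] S\NP   <B
    [1,3] (N/PP)\NP   >
      [1,2] "plan" : ((N/PP)\NP)/NP
      [2,3] "quickly" : NP
    [3,4] "the" : S\(N/PP)

(N/PP)\NP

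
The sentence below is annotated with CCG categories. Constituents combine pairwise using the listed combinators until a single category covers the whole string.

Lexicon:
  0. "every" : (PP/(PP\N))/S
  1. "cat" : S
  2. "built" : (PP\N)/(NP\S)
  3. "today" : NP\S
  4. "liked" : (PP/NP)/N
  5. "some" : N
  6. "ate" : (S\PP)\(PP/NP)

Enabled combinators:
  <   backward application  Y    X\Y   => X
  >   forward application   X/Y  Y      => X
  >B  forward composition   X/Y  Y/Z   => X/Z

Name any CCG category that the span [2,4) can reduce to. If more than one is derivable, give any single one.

[0,7] S   <
  [0,4] PP   >
    [0,2] PP/(PP\N)   >
      [0,1] "every" : (PP/(PP\N))/S
      [1,2] "cat" : S
    [2,4] PP\N   >
      [2,3] "built" : (PP\N)/(NP\S)
      [3,4] "today" : NP\S
  [4,7] S\PP   <
    [4,6] PP/NP   >
      [4,5] "liked" : (PP/NP)/N
      [5,6] "some" : N
    [6,7] "ate" : (S\PP)\(PP/NP)

PP\N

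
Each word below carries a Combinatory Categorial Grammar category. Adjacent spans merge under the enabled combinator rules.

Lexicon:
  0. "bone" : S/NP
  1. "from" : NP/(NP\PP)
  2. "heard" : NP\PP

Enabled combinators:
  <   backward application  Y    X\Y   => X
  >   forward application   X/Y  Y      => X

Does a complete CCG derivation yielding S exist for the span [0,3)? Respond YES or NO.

YES

[0,3] S   >
  [0,1] "bone" : S/NP
  [1,3] NP   >
    [1,2] "from" : NP/(NP\PP)
    [2,3] "heard" : NP\PP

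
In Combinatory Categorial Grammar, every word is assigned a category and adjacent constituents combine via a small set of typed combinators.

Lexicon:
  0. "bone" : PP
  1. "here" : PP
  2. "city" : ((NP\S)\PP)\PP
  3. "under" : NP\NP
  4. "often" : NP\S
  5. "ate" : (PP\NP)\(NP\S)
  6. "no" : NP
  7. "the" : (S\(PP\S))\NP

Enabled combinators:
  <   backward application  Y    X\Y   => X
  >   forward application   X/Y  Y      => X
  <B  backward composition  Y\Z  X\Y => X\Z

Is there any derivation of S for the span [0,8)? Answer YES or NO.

[0,8] S   <
  [0,6] PP\S   <B
    [0,4] NP\S   <B
      [0,3] NP\S   <
        [0,1] "bone" : PP
        [1,3] (NP\S)\PP   <
          [1,2] "here" : PP
          [2,3] "city" : ((NP\S)\PP)\PP
      [3,4] "under" : NP\NP
    [4,6] PP\NP   <
      [4,5] "often" : NP\S
      [5,6] "ate" : (PP\NP)\(NP\S)
  [6,8] S\(PP\S)   <
    [6,7] "no" : NP
    [7,8] "the" : (S\(PP\S))\NP

YES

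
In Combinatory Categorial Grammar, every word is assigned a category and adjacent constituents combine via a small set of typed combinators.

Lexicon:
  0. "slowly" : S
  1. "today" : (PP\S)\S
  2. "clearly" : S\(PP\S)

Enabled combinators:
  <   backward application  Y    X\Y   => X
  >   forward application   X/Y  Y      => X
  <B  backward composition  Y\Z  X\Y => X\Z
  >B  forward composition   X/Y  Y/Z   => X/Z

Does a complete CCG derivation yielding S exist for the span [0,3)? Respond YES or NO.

[0,3] S   <
  [0,2] PP\S   <
    [0,1] "slowly" : S
    [1,2] "today" : (PP\S)\S
  [2,3] "clearly" : S\(PP\S)

YES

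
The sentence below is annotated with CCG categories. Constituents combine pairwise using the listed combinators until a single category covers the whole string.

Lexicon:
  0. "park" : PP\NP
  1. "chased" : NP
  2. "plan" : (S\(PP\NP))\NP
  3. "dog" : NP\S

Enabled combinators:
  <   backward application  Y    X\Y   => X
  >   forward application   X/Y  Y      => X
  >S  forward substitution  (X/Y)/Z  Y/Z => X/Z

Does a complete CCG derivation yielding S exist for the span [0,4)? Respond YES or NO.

NO

PP\NP NP (S\(PP\NP))\NP NP\S
CKY chart[0,4] = {NP}; S ∉ chart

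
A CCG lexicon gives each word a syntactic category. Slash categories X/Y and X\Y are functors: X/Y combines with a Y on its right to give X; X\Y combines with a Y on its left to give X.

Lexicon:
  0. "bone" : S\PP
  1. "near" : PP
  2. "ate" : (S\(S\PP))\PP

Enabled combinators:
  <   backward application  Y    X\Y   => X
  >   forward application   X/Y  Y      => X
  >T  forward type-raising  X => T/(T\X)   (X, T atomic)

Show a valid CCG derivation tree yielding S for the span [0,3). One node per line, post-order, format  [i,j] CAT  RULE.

[0,3] S   <
  [0,1] "bone" : S\PP
  [1,3] S\(S\PP)   <
    [1,2] "near" : PP
    [2,3] "ate" : (S\(S\PP))\PP

[0,1] S\PP  lex  "bone"
[1,2] PP  lex  "near"
[2,3] (S\(S\PP))\PP  lex  "ate"
[1,3] S\(S\PP)  <  k=2
[0,3] S  <  k=1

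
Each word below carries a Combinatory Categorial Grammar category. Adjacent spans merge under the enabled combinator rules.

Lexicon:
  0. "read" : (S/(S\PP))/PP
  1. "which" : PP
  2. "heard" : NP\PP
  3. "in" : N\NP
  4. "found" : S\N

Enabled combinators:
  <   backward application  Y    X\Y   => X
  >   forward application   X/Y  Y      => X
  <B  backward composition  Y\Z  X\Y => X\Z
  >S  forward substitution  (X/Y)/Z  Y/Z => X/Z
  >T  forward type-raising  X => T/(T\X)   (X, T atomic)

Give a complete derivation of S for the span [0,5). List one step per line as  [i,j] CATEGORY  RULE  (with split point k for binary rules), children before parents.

[0,1] (S/(S\PP))/PP  lex  "read"
[1,2] PP  lex  "which"
[0,2] S/(S\PP)  >  k=1
[2,3] NP\PP  lex  "heard"
[3,4] N\NP  lex  "in"
[2,4] N\PP  <B  k=3
[4,5] S\N  lex  "found"
[2,5] S\PP  <B  k=4
[0,5] S  >  k=2

[0,5] S   >
  [0,2] S/(S\PP)   >
    [0,1] "read" : (S/(S\PP))/PP
    [1,2] "which" : PP
  [2,5] S\PP   <B
    [2,4] N\PP   <B
      [2,3] "heard" : NP\PP
      [3,4] "in" : N\NP
    [4,5] "found" : S\N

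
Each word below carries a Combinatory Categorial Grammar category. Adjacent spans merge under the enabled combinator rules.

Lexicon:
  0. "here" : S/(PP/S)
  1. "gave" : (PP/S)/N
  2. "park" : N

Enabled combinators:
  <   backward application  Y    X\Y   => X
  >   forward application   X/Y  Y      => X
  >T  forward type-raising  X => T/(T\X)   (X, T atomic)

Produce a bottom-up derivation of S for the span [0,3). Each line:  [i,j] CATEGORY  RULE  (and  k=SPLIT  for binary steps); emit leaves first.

[0,1] S/(PP/S)  lex  "here"
[1,2] (PP/S)/N  lex  "gave"
[2,3] N  lex  "park"
[1,3] PP/S  >  k=2
[0,3] S  >  k=1

[0,3] S   >
  [0,1] "here" : S/(PP/S)
  [1,3] PP/S   >
    [1,2] "gave" : (PP/S)/N
    [2,3] "park" : N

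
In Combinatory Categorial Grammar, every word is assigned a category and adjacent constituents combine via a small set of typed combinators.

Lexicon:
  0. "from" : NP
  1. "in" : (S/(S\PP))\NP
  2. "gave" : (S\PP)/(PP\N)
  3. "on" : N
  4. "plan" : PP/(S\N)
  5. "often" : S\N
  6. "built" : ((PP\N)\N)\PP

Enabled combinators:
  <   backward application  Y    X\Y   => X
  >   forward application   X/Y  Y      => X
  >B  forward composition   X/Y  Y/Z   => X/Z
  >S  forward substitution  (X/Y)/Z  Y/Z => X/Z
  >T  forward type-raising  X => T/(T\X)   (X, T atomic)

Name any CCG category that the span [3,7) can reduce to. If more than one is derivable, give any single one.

[0,7] S   >
  [0,2] S/(S\PP)   <
    [0,1] "from" : NP
    [1,2] "in" : (S/(S\PP))\NP
  [2,7] S\PP   >
    [2,3] "gave" : (S\PP)/(PP\N)
    [3,7] PP\N   <
      [3,4] "on" : N
      [4,7] (PP\N)\N   <
        [4,6] PP   >
          [4,5] "plan" : PP/(S\N)
          [5,6] "often" : S\N
        [6,7] "built" : ((PP\N)\N)\PP

PP\N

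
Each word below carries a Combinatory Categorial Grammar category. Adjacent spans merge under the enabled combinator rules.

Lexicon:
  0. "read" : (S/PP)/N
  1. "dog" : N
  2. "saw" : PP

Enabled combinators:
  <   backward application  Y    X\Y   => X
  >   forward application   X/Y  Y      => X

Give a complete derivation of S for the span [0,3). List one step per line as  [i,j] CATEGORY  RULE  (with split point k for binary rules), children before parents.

[0,3] S   >
  [0,2] S/PP   >
    [0,1] "read" : (S/PP)/N
    [1,2] "dog" : N
  [2,3] "saw" : PP

[0,1] (S/PP)/N  lex  "read"
[1,2] N  lex  "dog"
[0,2] S/PP  >  k=1
[2,3] PP  lex  "saw"
[0,3] S  >  k=2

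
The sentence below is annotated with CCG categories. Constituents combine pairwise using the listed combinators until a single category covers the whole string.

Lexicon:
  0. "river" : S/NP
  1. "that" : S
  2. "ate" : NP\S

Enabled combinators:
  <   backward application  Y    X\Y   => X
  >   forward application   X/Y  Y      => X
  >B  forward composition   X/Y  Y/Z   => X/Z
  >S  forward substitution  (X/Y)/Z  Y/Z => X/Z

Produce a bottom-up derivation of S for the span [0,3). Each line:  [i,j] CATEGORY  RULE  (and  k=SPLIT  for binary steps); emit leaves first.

[0,1] S/NP  lex  "river"
[1,2] S  lex  "that"
[2,3] NP\S  lex  "ate"
[1,3] NP  <  k=2
[0,3] S  >  k=1

[0,3] S   >
  [0,1] "river" : S/NP
  [1,3] NP   <
    [1,2] "that" : S
    [2,3] "ate" : NP\S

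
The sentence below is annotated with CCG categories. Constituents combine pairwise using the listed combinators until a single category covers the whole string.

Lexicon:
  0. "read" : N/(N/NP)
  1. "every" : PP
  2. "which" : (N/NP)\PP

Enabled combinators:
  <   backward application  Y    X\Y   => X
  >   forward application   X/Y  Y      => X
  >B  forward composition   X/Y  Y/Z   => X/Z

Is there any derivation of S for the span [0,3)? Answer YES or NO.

NO

N/(N/NP) PP (N/NP)\PP
CKY chart[0,3] = {N}; S ∉ chart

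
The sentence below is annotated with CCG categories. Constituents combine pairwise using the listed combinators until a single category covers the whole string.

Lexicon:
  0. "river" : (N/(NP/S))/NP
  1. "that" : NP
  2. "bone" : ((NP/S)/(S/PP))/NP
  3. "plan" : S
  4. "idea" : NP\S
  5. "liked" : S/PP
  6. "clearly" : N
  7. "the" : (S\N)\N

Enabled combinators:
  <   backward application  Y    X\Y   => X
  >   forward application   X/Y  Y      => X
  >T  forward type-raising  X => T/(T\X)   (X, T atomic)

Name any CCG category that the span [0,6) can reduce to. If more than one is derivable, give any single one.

N

[0,8] S   <
  [0,6] N   >
    [0,2] N/(NP/S)   >
      [0,1] "river" : (N/(NP/S))/NP
      [1,2] "that" : NP
    [2,6] NP/S   >
      [2,5] (NP/S)/(S/PP)   >
        [2,3] "bone" : ((NP/S)/(S/PP))/NP
        [3,5] NP   <
          [3,4] "plan" : S
          [4,5] "idea" : NP\S
      [5,6] "liked" : S/PP
  [6,8] S\N   <
    [6,7] "clearly" : N
    [7,8] "the" : (S\N)\N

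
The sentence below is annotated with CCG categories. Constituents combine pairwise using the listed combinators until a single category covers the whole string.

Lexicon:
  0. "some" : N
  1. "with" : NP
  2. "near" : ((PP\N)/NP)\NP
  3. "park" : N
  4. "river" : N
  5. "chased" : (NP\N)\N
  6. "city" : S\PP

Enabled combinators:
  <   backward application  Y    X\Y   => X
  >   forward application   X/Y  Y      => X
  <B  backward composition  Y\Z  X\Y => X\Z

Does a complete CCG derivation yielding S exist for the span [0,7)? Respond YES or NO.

[0,7] S   <
  [0,1] "some" : N
  [1,7] S\N   <B
    [1,6] PP\N   >
      [1,3] (PP\N)/NP   <
        [1,2] "with" : NP
        [2,3] "near" : ((PP\N)/NP)\NP
      [3,6] NP   <
        [3,4] "park" : N
        [4,6] NP\N   <
          [4,5] "river" : N
          [5,6] "chased" : (NP\N)\N
    [6,7] "city" : S\PP

YES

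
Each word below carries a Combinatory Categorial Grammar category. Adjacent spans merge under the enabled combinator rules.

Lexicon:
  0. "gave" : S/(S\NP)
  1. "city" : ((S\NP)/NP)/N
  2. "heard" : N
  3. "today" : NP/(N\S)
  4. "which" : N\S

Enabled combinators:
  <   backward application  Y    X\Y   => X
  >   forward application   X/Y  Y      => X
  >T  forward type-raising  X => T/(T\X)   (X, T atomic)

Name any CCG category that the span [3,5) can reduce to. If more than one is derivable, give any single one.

[0,5] S   >
  [0,1] "gave" : S/(S\NP)
  [1,5] S\NP   >
    [1,3] (S\NP)/NP   >
      [1,2] "city" : ((S\NP)/NP)/N
      [2,3] "heard" : N
    [3,5] NP   >
      [3,4] "today" : NP/(N\S)
      [4,5] "which" : N\S

NP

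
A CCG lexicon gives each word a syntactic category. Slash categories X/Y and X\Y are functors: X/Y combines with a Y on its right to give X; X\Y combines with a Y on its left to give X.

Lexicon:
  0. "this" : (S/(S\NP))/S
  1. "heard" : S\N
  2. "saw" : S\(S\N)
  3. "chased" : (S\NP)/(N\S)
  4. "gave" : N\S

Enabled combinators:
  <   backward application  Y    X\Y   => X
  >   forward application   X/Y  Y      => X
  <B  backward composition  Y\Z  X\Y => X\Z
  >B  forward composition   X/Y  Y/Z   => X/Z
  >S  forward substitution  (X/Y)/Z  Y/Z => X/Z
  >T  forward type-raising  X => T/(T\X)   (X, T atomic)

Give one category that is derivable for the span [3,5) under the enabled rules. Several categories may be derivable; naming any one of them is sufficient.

[0,5] S   >
  [0,3] S/(S\NP)   >
    [0,1] "this" : (S/(S\NP))/S
    [1,3] S   <
      [1,2] "heard" : S\N
      [2,3] "saw" : S\(S\N)
  [3,5] S\NP   >
    [3,4] "chased" : (S\NP)/(N\S)
    [4,5] "gave" : N\S

S\NP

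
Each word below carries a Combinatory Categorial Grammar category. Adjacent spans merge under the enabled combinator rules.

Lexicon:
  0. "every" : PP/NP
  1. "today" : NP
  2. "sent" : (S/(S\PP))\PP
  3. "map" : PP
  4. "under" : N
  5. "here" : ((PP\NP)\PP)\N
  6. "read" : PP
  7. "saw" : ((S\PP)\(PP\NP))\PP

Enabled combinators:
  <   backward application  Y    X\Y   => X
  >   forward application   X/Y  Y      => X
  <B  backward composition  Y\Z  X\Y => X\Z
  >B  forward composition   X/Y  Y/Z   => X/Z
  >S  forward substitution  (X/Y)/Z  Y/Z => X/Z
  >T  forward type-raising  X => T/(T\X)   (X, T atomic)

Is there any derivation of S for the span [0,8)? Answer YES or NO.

[0,8] S   >
  [0,3] S/(S\PP)   <
    [0,2] PP   >
      [0,1] "every" : PP/NP
      [1,2] "today" : NP
    [2,3] "sent" : (S/(S\PP))\PP
  [3,8] S\PP   <
    [3,6] PP\NP   <
      [3,4] "map" : PP
      [4,6] (PP\NP)\PP   <
        [4,5] "under" : N
        [5,6] "here" : ((PP\NP)\PP)\N
    [6,8] (S\PP)\(PP\NP)   <
      [6,7] "read" : PP
      [7,8] "saw" : ((S\PP)\(PP\NP))\PP

YES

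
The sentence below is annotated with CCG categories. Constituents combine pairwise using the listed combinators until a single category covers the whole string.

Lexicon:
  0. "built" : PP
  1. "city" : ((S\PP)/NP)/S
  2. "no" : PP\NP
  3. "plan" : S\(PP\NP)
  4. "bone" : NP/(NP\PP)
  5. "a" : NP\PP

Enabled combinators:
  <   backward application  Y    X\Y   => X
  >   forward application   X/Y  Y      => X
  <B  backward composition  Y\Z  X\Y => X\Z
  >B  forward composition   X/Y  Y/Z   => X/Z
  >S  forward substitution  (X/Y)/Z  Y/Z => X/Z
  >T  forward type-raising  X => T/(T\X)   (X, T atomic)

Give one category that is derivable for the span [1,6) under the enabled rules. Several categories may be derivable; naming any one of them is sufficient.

[0,6] S   >
  [0,1] S/(S\PP)   >T
    [0,1] "built" : PP
  [1,6] S\PP   >
    [1,4] (S\PP)/NP   >
      [1,2] "city" : ((S\PP)/NP)/S
      [2,4] S   <
        [2,3] "no" : PP\NP
        [3,4] "plan" : S\(PP\NP)
    [4,6] NP   >
      [4,5] "bone" : NP/(NP\PP)
      [5,6] "a" : NP\PP

S\PP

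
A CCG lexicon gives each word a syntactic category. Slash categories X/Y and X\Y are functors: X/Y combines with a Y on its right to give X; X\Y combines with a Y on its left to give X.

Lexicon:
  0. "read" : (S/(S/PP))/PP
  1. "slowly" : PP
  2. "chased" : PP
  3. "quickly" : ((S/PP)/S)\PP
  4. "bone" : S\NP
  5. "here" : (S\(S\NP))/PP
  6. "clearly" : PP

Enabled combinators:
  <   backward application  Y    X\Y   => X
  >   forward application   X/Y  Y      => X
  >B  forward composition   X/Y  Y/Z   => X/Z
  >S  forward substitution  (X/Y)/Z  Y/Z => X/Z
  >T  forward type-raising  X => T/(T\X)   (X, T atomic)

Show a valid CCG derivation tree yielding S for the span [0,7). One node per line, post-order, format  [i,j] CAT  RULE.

[0,7] S   >
  [0,2] S/(S/PP)   >
    [0,1] "read" : (S/(S/PP))/PP
    [1,2] "slowly" : PP
  [2,7] S/PP   >
    [2,4] (S/PP)/S   <
      [2,3] "chased" : PP
      [3,4] "quickly" : ((S/PP)/S)\PP
    [4,7] S   <
      [4,5] "bone" : S\NP
      [5,7] S\(S\NP)   >
        [5,6] "here" : (S\(S\NP))/PP
        [6,7] "clearly" : PP

[0,1] (S/(S/PP))/PP  lex  "read"
[1,2] PP  lex  "slowly"
[0,2] S/(S/PP)  >  k=1
[2,3] PP  lex  "chased"
[3,4] ((S/PP)/S)\PP  lex  "quickly"
[2,4] (S/PP)/S  <  k=3
[4,5] S\NP  lex  "bone"
[5,6] (S\(S\NP))/PP  lex  "here"
[6,7] PP  lex  "clearly"
[5,7] S\(S\NP)  >  k=6
[4,7] S  <  k=5
[2,7] S/PP  >  k=4
[0,7] S  >  k=2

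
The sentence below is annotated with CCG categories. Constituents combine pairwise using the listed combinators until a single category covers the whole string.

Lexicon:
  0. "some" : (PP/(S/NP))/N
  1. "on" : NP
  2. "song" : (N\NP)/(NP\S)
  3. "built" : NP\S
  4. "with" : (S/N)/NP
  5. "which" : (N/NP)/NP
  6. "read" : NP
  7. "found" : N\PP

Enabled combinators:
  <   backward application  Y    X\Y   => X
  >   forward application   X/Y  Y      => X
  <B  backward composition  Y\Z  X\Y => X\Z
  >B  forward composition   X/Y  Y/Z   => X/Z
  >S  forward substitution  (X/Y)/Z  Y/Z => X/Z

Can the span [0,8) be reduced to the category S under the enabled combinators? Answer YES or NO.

(PP/(S/NP))/N NP (N\NP)/(NP\S) NP\S (S/N)/NP (N/NP)/NP NP N\PP
CKY chart[0,8] = {N}; S ∉ chart

NO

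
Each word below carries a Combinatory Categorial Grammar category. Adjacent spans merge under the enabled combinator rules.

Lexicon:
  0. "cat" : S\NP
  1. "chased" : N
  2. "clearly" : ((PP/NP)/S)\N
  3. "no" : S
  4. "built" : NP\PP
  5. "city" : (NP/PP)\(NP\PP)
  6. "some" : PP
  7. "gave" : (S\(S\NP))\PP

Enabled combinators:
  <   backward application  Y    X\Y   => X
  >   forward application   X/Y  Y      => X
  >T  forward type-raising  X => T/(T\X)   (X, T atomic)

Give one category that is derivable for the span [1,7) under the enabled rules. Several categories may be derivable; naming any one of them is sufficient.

[0,8] S   <
  [0,1] "cat" : S\NP
  [1,8] S\(S\NP)   <
    [1,7] PP   >
      [1,4] PP/NP   >
        [1,3] (PP/NP)/S   <
          [1,2] "chased" : N
          [2,3] "clearly" : ((PP/NP)/S)\N
        [3,4] "no" : S
      [4,7] NP   >
        [4,6] NP/PP   <
          [4,5] "built" : NP\PP
          [5,6] "city" : (NP/PP)\(NP\PP)
        [6,7] "some" : PP
    [7,8] "gave" : (S\(S\NP))\PP

PP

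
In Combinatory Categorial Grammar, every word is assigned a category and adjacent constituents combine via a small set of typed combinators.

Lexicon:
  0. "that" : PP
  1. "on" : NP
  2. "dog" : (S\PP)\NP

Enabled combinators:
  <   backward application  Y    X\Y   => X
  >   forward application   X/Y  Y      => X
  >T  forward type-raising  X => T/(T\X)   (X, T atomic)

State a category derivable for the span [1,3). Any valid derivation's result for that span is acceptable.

S\PP

[0,3] S   >
  [0,1] S/(S\PP)   >T
    [0,1] "that" : PP
  [1,3] S\PP   <
    [1,2] "on" : NP
    [2,3] "dog" : (S\PP)\NP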